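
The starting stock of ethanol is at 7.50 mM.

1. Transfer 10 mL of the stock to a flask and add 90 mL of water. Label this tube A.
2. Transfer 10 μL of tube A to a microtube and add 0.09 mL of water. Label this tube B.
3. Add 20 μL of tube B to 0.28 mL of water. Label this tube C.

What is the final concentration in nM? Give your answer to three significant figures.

5.00 × 10^3 nM

Step 1: 10 mL + 90 mL = 100 mL total → factor 100/10 = 10
Step 2: 10 μL + 0.09 mL = 100 μL total → factor 100/10 = 10
Step 3: 20 μL + 0.28 mL = 300 μL total → factor 300/20 = 15
Overall dilution factor = 10 × 10 × 15 = 1500
Final = 7.50 mM / 1500 = 0.005000 mM = 5.00 × 10^3 nM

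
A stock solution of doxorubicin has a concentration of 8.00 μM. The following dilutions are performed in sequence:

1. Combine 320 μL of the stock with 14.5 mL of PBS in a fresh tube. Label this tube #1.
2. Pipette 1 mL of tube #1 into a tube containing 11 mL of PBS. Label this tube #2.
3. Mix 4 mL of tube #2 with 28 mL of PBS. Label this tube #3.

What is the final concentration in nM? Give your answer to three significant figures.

1.80 nM

Step 1: 320 μL + 14.5 mL = 14820 μL total → factor 14820/320 = 46.312
Step 2: 1 mL + 11 mL = 12 mL total → factor 12/1 = 12
Step 3: 4 mL + 28 mL = 32 mL total → factor 32/4 = 8
Overall dilution factor = 46.312 × 12 × 8 = 4446
Final = 8.00 μM / 4446 = 0.001799 μM = 1.80 nM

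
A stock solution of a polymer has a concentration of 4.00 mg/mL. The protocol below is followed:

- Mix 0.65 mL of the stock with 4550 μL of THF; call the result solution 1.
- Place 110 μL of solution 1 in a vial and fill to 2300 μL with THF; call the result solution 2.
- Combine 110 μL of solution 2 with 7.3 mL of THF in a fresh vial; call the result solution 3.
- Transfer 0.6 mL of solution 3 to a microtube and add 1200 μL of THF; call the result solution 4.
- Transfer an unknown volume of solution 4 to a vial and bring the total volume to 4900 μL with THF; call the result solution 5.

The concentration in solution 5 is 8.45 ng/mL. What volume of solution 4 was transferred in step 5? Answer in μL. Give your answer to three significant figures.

350 μL

Step 1: 0.65 mL + 4550 μL = 5.2 mL total → factor 5.2/0.65 = 8
Step 2: 110 μL brought to 2300 μL → factor 2300/110 = 20.909
Step 3: 110 μL + 7.3 mL = 7410 μL total → factor 7410/110 = 67.364
Step 4: 0.6 mL + 1200 μL = 1.8 mL total → factor 1.8/0.6 = 3
Step 5: v brought to 4900 μL → factor = 4900 μL/v
Product of known-step factors = 33804
Overall factor = 4.00 mg/mL / (8.45 ng/mL) = 4.7337 × 10^5
Step-5 factor = 4.7337 × 10^5 / 33804 = 14.003
v = 4900 μL / 14.003 = 350 μL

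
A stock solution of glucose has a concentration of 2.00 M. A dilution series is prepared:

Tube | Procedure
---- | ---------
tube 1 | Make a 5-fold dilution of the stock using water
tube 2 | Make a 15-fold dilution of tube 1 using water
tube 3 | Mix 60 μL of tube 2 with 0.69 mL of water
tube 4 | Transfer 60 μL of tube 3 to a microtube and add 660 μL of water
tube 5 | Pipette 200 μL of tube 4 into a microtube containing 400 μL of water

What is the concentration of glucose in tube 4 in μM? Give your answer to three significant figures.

178 μM

Step 1: 5-fold → factor 5
Step 2: 15-fold → factor 15
Step 3: 60 μL + 0.69 mL = 750 μL total → factor 750/60 = 12.5
Step 4: 60 μL + 660 μL = 720 μL total → factor 720/60 = 12
Dilution factor through tube 4 = 5 × 15 × 12.5 × 12 = 11250
[tube 4] = 2.00 M / 11250 = 0.0001778 M = 178 μM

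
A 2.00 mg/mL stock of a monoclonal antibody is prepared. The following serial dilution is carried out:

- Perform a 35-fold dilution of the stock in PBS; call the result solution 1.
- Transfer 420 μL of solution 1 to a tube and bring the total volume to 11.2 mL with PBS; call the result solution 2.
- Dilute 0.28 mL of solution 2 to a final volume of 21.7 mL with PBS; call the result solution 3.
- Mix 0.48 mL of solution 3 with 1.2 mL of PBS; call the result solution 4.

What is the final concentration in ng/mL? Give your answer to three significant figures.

7.90 ng/mL

Step 1: 35-fold → factor 35
Step 2: 420 μL brought to 11.2 mL → factor 11200/420 = 26.667
Step 3: 0.28 mL brought to 21.7 mL → factor 21.7/0.28 = 77.5
Step 4: 0.48 mL + 1.2 mL = 1.68 mL total → factor 1.68/0.48 = 3.5
Overall dilution factor = 35 × 26.667 × 77.5 × 3.5 = 2.5317 × 10^5
Final = 2.00 mg/mL / 2.5317 × 10^5 = 7.900 × 10^-6 mg/mL = 7.90 ng/mL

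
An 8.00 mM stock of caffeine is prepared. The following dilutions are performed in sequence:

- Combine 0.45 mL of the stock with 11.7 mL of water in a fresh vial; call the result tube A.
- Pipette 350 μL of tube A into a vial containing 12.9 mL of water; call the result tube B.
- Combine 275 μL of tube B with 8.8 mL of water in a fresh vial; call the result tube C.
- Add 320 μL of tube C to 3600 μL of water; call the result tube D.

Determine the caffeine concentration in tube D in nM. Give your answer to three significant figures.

19.4 nM

Step 1: 0.45 mL + 11.7 mL = 12.15 mL total → factor 12.15/0.45 = 27
Step 2: 350 μL + 12.9 mL = 13250 μL total → factor 13250/350 = 37.857
Step 3: 275 μL + 8.8 mL = 9075 μL total → factor 9075/275 = 33
Step 4: 320 μL + 3600 μL = 3920 μL total → factor 3920/320 = 12.25
Overall dilution factor = 27 × 37.857 × 33 × 12.25 = 4.132 × 10^5
Final = 8.00 mM / 4.132 × 10^5 = 1.936 × 10^-5 mM = 19.4 nM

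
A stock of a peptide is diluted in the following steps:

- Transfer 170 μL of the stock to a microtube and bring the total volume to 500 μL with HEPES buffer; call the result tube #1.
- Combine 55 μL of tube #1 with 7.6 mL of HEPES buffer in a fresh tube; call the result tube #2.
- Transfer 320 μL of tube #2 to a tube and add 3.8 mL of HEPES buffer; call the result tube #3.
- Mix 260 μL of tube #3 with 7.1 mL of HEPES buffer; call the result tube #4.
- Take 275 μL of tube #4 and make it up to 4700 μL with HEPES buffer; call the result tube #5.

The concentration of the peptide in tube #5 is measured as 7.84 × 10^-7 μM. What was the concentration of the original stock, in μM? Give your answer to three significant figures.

Step 1: 170 μL brought to 500 μL → factor 500/170 = 2.9412
Step 2: 55 μL + 7.6 mL = 7655 μL total → factor 7655/55 = 139.18
Step 3: 320 μL + 3.8 mL = 4120 μL total → factor 4120/320 = 12.875
Step 4: 260 μL + 7.1 mL = 7360 μL total → factor 7360/260 = 28.308
Step 5: 275 μL brought to 4700 μL → factor 4700/275 = 17.091
Overall dilution factor = 2.9412 × 139.18 × 12.875 × 28.308 × 17.091 = 2.5499 × 10^6
Stock = 7.84 × 10^-7 μM × 2.5499 × 10^6 = 2.00 μM

2.00 μM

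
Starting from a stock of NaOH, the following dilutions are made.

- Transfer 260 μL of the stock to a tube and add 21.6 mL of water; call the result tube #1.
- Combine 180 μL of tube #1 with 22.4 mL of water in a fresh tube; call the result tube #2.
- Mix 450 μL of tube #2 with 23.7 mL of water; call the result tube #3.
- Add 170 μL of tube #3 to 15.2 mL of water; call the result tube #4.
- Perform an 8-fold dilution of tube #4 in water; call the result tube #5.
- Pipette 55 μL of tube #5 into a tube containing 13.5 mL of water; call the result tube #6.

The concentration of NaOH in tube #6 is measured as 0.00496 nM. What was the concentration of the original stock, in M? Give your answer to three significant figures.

Step 1: 260 μL + 21.6 mL = 21860 μL total → factor 21860/260 = 84.077
Step 2: 180 μL + 22.4 mL = 22580 μL total → factor 22580/180 = 125.44
Step 3: 450 μL + 23.7 mL = 24150 μL total → factor 24150/450 = 53.667
Step 4: 170 μL + 15.2 mL = 15370 μL total → factor 15370/170 = 90.412
Step 5: 8-fold → factor 8
Step 6: 55 μL + 13.5 mL = 13555 μL total → factor 13555/55 = 246.45
Overall dilution factor = 84.077 × 125.44 × 53.667 × 90.412 × 8 × 246.45 = 1.009 × 10^11
Stock = 0.00496 nM × 1.009 × 10^11 = 5.005 × 10^8 nM = 0.500 M

0.500 M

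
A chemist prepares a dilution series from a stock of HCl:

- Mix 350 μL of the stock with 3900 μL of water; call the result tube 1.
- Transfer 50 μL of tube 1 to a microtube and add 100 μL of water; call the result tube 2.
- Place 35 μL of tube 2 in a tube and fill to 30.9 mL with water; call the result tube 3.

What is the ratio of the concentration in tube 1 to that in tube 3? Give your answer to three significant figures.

Step 1: 350 μL + 3900 μL = 4250 μL total → factor 4250/350 = 12.143
Step 2: 50 μL + 100 μL = 150 μL total → factor 150/50 = 3
Step 3: 35 μL brought to 30.9 mL → factor 30900/35 = 882.86
Dilution factor to tube 1 = 12.143; to tube 3 = 32161
[tube 1]/[tube 3] = (factor to tube 3)/(factor to tube 1) = 32161/12.143 = 2.65 × 10^3

2.65 × 10^3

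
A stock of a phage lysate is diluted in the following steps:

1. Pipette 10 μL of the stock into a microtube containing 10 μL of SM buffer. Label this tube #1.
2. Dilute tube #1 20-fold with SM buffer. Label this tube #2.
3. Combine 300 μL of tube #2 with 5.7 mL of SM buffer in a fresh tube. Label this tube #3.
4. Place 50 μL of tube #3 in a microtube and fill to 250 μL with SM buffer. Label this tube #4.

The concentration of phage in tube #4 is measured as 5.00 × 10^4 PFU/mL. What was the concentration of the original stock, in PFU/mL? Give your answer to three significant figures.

Step 1: 10 μL + 10 μL = 20 μL total → factor 20/10 = 2
Step 2: 20-fold → factor 20
Step 3: 300 μL + 5.7 mL = 6000 μL total → factor 6000/300 = 20
Step 4: 50 μL brought to 250 μL → factor 250/50 = 5
Overall dilution factor = 2 × 20 × 20 × 5 = 4000
Stock = 5.00 × 10^4 PFU/mL × 4000 = 2.00 × 10^8 PFU/mL

2.00 × 10^8 PFU/mL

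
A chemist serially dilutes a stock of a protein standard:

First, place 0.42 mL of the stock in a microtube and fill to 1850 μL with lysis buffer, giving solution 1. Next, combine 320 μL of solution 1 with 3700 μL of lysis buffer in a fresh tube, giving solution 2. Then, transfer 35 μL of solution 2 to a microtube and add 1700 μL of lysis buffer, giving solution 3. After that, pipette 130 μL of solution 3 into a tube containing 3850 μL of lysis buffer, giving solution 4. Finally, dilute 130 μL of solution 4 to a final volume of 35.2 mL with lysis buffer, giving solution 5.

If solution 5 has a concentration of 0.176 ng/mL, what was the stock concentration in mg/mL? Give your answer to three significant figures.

4.00 mg/mL

Step 1: 0.42 mL brought to 1850 μL → factor 1.85/0.42 = 4.4048
Step 2: 320 μL + 3700 μL = 4020 μL total → factor 4020/320 = 12.562
Step 3: 35 μL + 1700 μL = 1735 μL total → factor 1735/35 = 49.571
Step 4: 130 μL + 3850 μL = 3980 μL total → factor 3980/130 = 30.615
Step 5: 130 μL brought to 35.2 mL → factor 35200/130 = 270.77
Overall dilution factor = 4.4048 × 12.562 × 49.571 × 30.615 × 270.77 = 2.2739 × 10^7
Stock = 0.176 ng/mL × 2.2739 × 10^7 = 4.002 × 10^6 ng/mL = 4.00 mg/mL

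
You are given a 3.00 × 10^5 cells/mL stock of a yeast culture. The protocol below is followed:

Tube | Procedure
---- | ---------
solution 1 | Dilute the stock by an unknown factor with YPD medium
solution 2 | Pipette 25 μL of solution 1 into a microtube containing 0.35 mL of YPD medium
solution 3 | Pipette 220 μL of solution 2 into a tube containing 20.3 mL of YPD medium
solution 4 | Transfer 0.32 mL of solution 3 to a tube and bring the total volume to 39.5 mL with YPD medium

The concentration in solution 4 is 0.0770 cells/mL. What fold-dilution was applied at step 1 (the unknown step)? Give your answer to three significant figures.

Step 1: unknown factor x
Step 2: 25 μL + 0.35 mL = 375 μL total → factor 375/25 = 15
Step 3: 220 μL + 20.3 mL = 20520 μL total → factor 20520/220 = 93.273
Step 4: 0.32 mL brought to 39.5 mL → factor 39.5/0.32 = 123.44
Product of known-step factors = 1.727 × 10^5
Overall factor = 3.00 × 10^5 cells/mL / (0.0770 cells/mL) = 3.8961 × 10^6
x = 3.8961 × 10^6 / 1.727 × 10^5 = 22.6

22.6-fold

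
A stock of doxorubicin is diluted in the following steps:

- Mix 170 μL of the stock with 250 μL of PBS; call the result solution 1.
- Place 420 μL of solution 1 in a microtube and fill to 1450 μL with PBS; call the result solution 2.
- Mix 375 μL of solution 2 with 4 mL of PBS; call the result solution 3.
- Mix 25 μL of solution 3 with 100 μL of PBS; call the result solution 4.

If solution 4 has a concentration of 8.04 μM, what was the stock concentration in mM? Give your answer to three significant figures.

Step 1: 170 μL + 250 μL = 420 μL total → factor 420/170 = 2.4706
Step 2: 420 μL brought to 1450 μL → factor 1450/420 = 3.4524
Step 3: 375 μL + 4 mL = 4375 μL total → factor 4375/375 = 11.667
Step 4: 25 μL + 100 μL = 125 μL total → factor 125/25 = 5
Overall dilution factor = 2.4706 × 3.4524 × 11.667 × 5 = 497.55
Stock = 8.04 μM × 497.55 = 4000 μM = 4.00 mM

4.00 mM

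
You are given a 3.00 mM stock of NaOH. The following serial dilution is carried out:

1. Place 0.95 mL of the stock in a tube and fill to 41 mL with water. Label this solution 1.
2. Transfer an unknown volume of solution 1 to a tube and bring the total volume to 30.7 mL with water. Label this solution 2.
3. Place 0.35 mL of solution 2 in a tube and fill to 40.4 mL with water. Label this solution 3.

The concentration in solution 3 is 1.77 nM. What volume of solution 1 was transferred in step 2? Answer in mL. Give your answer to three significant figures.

Step 1: 0.95 mL brought to 41 mL → factor 41/0.95 = 43.158
Step 2: v brought to 30.7 mL → factor = 30.7 mL/v
Step 3: 0.35 mL brought to 40.4 mL → factor 40.4/0.35 = 115.43
Product of known-step factors = 4981.7
Overall factor = 3.00 mM / (1.77 nM) = 1.6949 × 10^6
Step-2 factor = 1.6949 × 10^6 / 4981.7 = 340.23
v = 30.7 mL / 340.23 = 0.0902 mL

0.0902 mL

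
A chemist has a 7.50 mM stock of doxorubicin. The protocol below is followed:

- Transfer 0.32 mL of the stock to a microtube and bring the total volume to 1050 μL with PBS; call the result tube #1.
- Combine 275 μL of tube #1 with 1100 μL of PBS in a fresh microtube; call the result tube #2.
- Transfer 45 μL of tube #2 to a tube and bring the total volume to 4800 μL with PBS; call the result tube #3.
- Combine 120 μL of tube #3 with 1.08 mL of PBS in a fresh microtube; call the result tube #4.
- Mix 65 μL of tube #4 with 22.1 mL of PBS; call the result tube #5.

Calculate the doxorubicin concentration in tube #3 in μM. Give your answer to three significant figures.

4.29 μM

Step 1: 0.32 mL brought to 1050 μL → factor 1.05/0.32 = 3.2812
Step 2: 275 μL + 1100 μL = 1375 μL total → factor 1375/275 = 5
Step 3: 45 μL brought to 4800 μL → factor 4800/45 = 106.67
Dilution factor through tube #3 = 3.2812 × 5 × 106.67 = 1750
[tube #3] = 7.50 mM / 1750 = 0.004286 mM = 4.29 μM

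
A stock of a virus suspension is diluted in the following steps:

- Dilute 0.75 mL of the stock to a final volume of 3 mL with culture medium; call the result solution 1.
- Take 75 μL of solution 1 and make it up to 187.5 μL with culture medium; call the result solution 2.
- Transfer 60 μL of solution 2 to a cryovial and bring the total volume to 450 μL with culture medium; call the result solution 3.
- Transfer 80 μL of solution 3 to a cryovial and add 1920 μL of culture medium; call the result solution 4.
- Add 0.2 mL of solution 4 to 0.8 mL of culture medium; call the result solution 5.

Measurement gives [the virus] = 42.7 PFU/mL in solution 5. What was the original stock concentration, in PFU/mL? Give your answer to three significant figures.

4.00 × 10^5 PFU/mL

Step 1: 0.75 mL brought to 3 mL → factor 3/0.75 = 4
Step 2: 75 μL brought to 187.5 μL → factor 187.5/75 = 2.5
Step 3: 60 μL brought to 450 μL → factor 450/60 = 7.5
Step 4: 80 μL + 1920 μL = 2000 μL total → factor 2000/80 = 25
Step 5: 0.2 mL + 0.8 mL = 1 mL total → factor 1/0.2 = 5
Overall dilution factor = 4 × 2.5 × 7.5 × 25 × 5 = 9375
Stock = 42.7 PFU/mL × 9375 = 4.00 × 10^5 PFU/mL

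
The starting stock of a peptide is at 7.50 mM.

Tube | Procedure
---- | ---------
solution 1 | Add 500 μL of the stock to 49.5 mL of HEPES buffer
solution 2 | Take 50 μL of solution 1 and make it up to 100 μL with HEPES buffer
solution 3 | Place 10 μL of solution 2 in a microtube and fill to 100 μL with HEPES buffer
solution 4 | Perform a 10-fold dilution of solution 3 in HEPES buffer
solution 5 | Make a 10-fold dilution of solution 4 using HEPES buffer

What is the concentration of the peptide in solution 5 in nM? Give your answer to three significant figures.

37.5 nM

Step 1: 500 μL + 49.5 mL = 50000 μL total → factor 50000/500 = 100
Step 2: 50 μL brought to 100 μL → factor 100/50 = 2
Step 3: 10 μL brought to 100 μL → factor 100/10 = 10
Step 4: 10-fold → factor 10
Step 5: 10-fold → factor 10
Overall dilution factor = 100 × 2 × 10 × 10 × 10 = 2 × 10^5
Final = 7.50 mM / 2 × 10^5 = 3.750 × 10^-5 mM = 37.5 nM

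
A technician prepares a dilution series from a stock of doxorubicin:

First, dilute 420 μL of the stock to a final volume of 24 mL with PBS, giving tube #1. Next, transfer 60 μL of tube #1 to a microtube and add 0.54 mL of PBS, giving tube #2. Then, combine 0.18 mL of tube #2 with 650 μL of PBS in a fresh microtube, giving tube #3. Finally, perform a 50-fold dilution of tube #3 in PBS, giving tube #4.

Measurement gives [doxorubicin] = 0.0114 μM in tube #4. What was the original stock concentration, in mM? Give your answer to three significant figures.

1.50 mM

Step 1: 420 μL brought to 24 mL → factor 24000/420 = 57.143
Step 2: 60 μL + 0.54 mL = 600 μL total → factor 600/60 = 10
Step 3: 0.18 mL + 650 μL = 0.83 mL total → factor 0.83/0.18 = 4.6111
Step 4: 50-fold → factor 50
Overall dilution factor = 57.143 × 10 × 4.6111 × 50 = 1.3175 × 10^5
Stock = 0.0114 μM × 1.3175 × 10^5 = 1502 μM = 1.50 mM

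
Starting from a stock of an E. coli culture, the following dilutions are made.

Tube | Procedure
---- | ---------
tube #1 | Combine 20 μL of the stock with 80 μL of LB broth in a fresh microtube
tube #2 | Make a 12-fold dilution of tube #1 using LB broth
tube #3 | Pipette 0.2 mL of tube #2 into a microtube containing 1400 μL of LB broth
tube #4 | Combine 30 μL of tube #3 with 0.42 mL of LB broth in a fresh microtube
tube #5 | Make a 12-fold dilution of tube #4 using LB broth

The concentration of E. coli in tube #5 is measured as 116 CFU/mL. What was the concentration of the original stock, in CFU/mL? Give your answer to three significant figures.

Step 1: 20 μL + 80 μL = 100 μL total → factor 100/20 = 5
Step 2: 12-fold → factor 12
Step 3: 0.2 mL + 1400 μL = 1.6 mL total → factor 1.6/0.2 = 8
Step 4: 30 μL + 0.42 mL = 450 μL total → factor 450/30 = 15
Step 5: 12-fold → factor 12
Overall dilution factor = 5 × 12 × 8 × 15 × 12 = 86400
Stock = 116 CFU/mL × 86400 = 1.00 × 10^7 CFU/mL

1.00 × 10^7 CFU/mL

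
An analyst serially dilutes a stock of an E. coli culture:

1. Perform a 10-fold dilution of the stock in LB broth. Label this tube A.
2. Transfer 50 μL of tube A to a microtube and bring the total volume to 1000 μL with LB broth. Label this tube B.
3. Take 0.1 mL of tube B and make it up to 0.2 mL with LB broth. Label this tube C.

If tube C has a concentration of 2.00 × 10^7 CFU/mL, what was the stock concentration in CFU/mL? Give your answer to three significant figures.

Step 1: 10-fold → factor 10
Step 2: 50 μL brought to 1000 μL → factor 1000/50 = 20
Step 3: 0.1 mL brought to 0.2 mL → factor 0.2/0.1 = 2
Overall dilution factor = 10 × 20 × 2 = 400
Stock = 2.00 × 10^7 CFU/mL × 400 = 8.00 × 10^9 CFU/mL

8.00 × 10^9 CFU/mL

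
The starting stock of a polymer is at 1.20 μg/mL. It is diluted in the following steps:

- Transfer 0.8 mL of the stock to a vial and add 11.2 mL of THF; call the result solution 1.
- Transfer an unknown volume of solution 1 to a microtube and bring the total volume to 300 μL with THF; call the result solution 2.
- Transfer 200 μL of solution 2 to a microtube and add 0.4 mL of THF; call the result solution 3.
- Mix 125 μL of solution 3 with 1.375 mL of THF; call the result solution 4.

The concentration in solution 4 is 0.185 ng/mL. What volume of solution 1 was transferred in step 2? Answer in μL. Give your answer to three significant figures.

Step 1: 0.8 mL + 11.2 mL = 12 mL total → factor 12/0.8 = 15
Step 2: v brought to 300 μL → factor = 300 μL/v
Step 3: 200 μL + 0.4 mL = 600 μL total → factor 600/200 = 3
Step 4: 125 μL + 1.375 mL = 1500 μL total → factor 1500/125 = 12
Product of known-step factors = 540
Overall factor = 1.20 μg/mL / (0.185 ng/mL) = 6486.5
Step-2 factor = 6486.5 / 540 = 12.012
v = 300 μL / 12.012 = 25.0 μL

25.0 μL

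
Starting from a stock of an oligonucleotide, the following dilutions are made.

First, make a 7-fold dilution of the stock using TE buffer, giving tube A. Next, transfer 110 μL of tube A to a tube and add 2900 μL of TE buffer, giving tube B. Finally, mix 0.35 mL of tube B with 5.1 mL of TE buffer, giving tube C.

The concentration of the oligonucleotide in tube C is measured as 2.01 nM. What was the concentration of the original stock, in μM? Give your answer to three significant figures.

6.00 μM

Step 1: 7-fold → factor 7
Step 2: 110 μL + 2900 μL = 3010 μL total → factor 3010/110 = 27.364
Step 3: 0.35 mL + 5.1 mL = 5.45 mL total → factor 5.45/0.35 = 15.571
Overall dilution factor = 7 × 27.364 × 15.571 = 2982.6
Stock = 2.01 nM × 2982.6 = 5995 nM = 6.00 μM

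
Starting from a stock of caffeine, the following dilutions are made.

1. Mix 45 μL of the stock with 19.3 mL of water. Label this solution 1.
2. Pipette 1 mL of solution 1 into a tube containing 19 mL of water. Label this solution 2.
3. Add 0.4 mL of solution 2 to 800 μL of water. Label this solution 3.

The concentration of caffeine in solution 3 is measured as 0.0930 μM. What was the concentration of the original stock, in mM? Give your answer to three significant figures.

Step 1: 45 μL + 19.3 mL = 19345 μL total → factor 19345/45 = 429.89
Step 2: 1 mL + 19 mL = 20 mL total → factor 20/1 = 20
Step 3: 0.4 mL + 800 μL = 1.2 mL total → factor 1.2/0.4 = 3
Overall dilution factor = 429.89 × 20 × 3 = 25793
Stock = 0.0930 μM × 25793 = 2399 μM = 2.40 mM

2.40 mM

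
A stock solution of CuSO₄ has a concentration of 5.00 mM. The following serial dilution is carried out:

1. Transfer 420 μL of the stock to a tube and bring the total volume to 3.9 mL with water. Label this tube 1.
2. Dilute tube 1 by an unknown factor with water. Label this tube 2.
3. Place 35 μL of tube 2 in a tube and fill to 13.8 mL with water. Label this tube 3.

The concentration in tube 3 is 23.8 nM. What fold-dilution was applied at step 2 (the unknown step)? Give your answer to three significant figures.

Step 1: 420 μL brought to 3.9 mL → factor 3900/420 = 9.2857
Step 2: unknown factor x
Step 3: 35 μL brought to 13.8 mL → factor 13800/35 = 394.29
Product of known-step factors = 3661.2
Overall factor = 5.00 mM / (23.8 nM) = 2.1008 × 10^5
x = 2.1008 × 10^5 / 3661.2 = 57.4

57.4-fold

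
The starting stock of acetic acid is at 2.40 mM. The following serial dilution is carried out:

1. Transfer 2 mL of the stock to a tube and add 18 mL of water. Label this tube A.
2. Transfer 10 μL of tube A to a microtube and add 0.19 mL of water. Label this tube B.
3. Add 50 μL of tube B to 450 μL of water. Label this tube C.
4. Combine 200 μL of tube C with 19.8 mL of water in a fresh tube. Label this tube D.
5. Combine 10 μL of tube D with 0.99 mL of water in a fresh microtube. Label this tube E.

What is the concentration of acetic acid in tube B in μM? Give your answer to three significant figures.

12.0 μM

Step 1: 2 mL + 18 mL = 20 mL total → factor 20/2 = 10
Step 2: 10 μL + 0.19 mL = 200 μL total → factor 200/10 = 20
Dilution factor through tube B = 10 × 20 = 200
[tube B] = 2.40 mM / 200 = 0.01200 mM = 12.0 μM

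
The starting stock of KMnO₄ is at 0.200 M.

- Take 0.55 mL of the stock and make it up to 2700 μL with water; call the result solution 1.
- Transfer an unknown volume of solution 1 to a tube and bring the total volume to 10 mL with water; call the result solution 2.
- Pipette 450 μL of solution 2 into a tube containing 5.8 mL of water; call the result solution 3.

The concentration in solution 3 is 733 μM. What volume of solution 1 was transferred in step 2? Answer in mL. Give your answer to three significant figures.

Step 1: 0.55 mL brought to 2700 μL → factor 2.7/0.55 = 4.9091
Step 2: v brought to 10 mL → factor = 10 mL/v
Step 3: 450 μL + 5.8 mL = 6250 μL total → factor 6250/450 = 13.889
Product of known-step factors = 68.182
Overall factor = 0.200 M / (733 μM) = 272.85
Step-2 factor = 272.85 / 68.182 = 4.0018
v = 10 mL / 4.0018 = 2.50 mL

2.50 mL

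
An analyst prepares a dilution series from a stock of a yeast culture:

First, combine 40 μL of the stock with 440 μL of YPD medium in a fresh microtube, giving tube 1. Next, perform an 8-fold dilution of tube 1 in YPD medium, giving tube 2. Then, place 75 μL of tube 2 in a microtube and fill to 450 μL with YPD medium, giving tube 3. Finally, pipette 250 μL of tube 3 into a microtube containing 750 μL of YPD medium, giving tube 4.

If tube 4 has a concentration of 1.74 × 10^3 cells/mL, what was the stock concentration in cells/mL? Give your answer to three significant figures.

Step 1: 40 μL + 440 μL = 480 μL total → factor 480/40 = 12
Step 2: 8-fold → factor 8
Step 3: 75 μL brought to 450 μL → factor 450/75 = 6
Step 4: 250 μL + 750 μL = 1000 μL total → factor 1000/250 = 4
Overall dilution factor = 12 × 8 × 6 × 4 = 2304
Stock = 1.74 × 10^3 cells/mL × 2304 = 4.01 × 10^6 cells/mL

4.01 × 10^6 cells/mL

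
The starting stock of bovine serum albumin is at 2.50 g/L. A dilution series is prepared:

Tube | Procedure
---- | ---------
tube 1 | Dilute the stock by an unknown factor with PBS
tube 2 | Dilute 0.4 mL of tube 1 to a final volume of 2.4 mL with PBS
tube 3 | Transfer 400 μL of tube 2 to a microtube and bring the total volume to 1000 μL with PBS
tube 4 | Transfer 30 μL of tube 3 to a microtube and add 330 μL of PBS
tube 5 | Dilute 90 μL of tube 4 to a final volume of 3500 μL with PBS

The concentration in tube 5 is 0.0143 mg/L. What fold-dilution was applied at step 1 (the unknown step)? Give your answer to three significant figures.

Step 1: unknown factor x
Step 2: 0.4 mL brought to 2.4 mL → factor 2.4/0.4 = 6
Step 3: 400 μL brought to 1000 μL → factor 1000/400 = 2.5
Step 4: 30 μL + 330 μL = 360 μL total → factor 360/30 = 12
Step 5: 90 μL brought to 3500 μL → factor 3500/90 = 38.889
Product of known-step factors = 7000
Overall factor = 2.50 g/L / (0.0143 mg/L) = 1.7483 × 10^5
x = 1.7483 × 10^5 / 7000 = 25.0

25.0-fold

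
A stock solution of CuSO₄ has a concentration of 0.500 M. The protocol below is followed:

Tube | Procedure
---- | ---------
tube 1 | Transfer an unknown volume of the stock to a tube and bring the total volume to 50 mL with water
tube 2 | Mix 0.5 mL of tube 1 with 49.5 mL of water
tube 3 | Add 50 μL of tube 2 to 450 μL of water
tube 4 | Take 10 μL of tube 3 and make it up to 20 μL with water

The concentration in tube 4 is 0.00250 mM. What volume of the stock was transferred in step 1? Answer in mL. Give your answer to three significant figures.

Step 1: v brought to 50 mL → factor = 50 mL/v
Step 2: 0.5 mL + 49.5 mL = 50 mL total → factor 50/0.5 = 100
Step 3: 50 μL + 450 μL = 500 μL total → factor 500/50 = 10
Step 4: 10 μL brought to 20 μL → factor 20/10 = 2
Product of known-step factors = 2000
Overall factor = 0.500 M / (0.00250 mM) = 2 × 10^5
Step-1 factor = 2 × 10^5 / 2000 = 100
v = 50 mL / 100 = 0.500 mL

0.500 mL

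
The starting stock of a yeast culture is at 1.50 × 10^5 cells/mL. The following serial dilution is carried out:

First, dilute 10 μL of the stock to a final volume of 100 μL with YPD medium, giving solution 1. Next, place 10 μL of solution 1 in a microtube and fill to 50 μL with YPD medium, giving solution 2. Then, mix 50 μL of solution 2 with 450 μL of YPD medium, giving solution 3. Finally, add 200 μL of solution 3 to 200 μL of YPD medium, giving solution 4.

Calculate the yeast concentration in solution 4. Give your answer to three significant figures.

Step 1: 10 μL brought to 100 μL → factor 100/10 = 10
Step 2: 10 μL brought to 50 μL → factor 50/10 = 5
Step 3: 50 μL + 450 μL = 500 μL total → factor 500/50 = 10
Step 4: 200 μL + 200 μL = 400 μL total → factor 400/200 = 2
Dilution factor through solution 4 = 10 × 5 × 10 × 2 = 1000
[solution 4] = 1.50 × 10^5 cells/mL / 1000 = 150 cells/mL

150 cells/mL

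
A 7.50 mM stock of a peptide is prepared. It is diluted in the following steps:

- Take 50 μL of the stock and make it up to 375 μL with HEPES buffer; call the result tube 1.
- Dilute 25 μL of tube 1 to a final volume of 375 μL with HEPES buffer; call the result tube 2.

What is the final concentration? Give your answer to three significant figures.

0.0667 mM

Step 1: 50 μL brought to 375 μL → factor 375/50 = 7.5
Step 2: 25 μL brought to 375 μL → factor 375/25 = 15
Overall dilution factor = 7.5 × 15 = 112.5
Final = 7.50 mM / 112.5 = 0.0667 mM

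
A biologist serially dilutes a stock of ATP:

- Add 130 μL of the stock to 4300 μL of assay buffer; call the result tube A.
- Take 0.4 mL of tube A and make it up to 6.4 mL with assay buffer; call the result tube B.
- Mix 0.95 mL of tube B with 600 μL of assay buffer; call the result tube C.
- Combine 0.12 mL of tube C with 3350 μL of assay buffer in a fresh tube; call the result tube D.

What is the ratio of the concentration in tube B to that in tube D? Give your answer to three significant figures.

Step 1: 130 μL + 4300 μL = 4430 μL total → factor 4430/130 = 34.077
Step 2: 0.4 mL brought to 6.4 mL → factor 6.4/0.4 = 16
Step 3: 0.95 mL + 600 μL = 1.55 mL total → factor 1.55/0.95 = 1.6316
Step 4: 0.12 mL + 3350 μL = 3.47 mL total → factor 3.47/0.12 = 28.917
Dilution factor to tube B = 545.23; to tube D = 25724
[tube B]/[tube D] = (factor to tube D)/(factor to tube B) = 25724/545.23 = 47.2

47.2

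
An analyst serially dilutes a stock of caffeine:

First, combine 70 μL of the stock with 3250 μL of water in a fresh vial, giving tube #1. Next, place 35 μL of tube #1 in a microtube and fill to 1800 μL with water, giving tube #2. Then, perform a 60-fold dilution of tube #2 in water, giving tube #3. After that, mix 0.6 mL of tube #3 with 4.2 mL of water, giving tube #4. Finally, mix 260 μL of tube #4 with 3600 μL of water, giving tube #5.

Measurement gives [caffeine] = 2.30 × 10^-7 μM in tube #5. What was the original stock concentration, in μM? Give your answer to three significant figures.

Step 1: 70 μL + 3250 μL = 3320 μL total → factor 3320/70 = 47.429
Step 2: 35 μL brought to 1800 μL → factor 1800/35 = 51.429
Step 3: 60-fold → factor 60
Step 4: 0.6 mL + 4.2 mL = 4.8 mL total → factor 4.8/0.6 = 8
Step 5: 260 μL + 3600 μL = 3860 μL total → factor 3860/260 = 14.846
Overall dilution factor = 47.429 × 51.429 × 60 × 8 × 14.846 = 1.7382 × 10^7
Stock = 2.30 × 10^-7 μM × 1.7382 × 10^7 = 4.00 μM

4.00 μM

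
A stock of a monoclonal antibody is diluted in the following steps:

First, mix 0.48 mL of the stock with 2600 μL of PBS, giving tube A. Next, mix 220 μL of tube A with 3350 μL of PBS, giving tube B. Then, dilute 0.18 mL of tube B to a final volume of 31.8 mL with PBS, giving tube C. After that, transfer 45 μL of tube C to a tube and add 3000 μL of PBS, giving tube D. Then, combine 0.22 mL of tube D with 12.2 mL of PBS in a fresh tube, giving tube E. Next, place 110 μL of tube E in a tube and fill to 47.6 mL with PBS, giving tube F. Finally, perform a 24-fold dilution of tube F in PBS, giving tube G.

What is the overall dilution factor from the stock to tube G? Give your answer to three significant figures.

Step 1: 0.48 mL + 2600 μL = 3.08 mL total → factor 3.08/0.48 = 6.4167
Step 2: 220 μL + 3350 μL = 3570 μL total → factor 3570/220 = 16.227
Step 3: 0.18 mL brought to 31.8 mL → factor 31.8/0.18 = 176.67
Step 4: 45 μL + 3000 μL = 3045 μL total → factor 3045/45 = 67.667
Step 5: 0.22 mL + 12.2 mL = 12.42 mL total → factor 12.42/0.22 = 56.455
Step 6: 110 μL brought to 47.6 mL → factor 47600/110 = 432.73
Step 7: 24-fold → factor 24
Overall dilution factor = 6.4167 × 16.227 × 176.67 × 67.667 × 56.455 × 432.73 × 24 = 7.2981 × 10^11

7.30 × 10^11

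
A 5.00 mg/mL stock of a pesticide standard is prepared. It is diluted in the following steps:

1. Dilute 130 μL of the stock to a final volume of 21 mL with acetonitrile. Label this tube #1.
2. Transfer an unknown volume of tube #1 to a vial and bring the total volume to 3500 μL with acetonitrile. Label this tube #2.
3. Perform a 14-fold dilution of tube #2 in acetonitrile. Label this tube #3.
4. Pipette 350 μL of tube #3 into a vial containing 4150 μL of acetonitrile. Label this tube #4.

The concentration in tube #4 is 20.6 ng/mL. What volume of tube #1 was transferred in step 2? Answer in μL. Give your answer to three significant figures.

419 μL

Step 1: 130 μL brought to 21 mL → factor 21000/130 = 161.54
Step 2: v brought to 3500 μL → factor = 3500 μL/v
Step 3: 14-fold → factor 14
Step 4: 350 μL + 4150 μL = 4500 μL total → factor 4500/350 = 12.857
Product of known-step factors = 29077
Overall factor = 5.00 mg/mL / (20.6 ng/mL) = 2.4272 × 10^5
Step-2 factor = 2.4272 × 10^5 / 29077 = 8.3475
v = 3500 μL / 8.3475 = 419 μL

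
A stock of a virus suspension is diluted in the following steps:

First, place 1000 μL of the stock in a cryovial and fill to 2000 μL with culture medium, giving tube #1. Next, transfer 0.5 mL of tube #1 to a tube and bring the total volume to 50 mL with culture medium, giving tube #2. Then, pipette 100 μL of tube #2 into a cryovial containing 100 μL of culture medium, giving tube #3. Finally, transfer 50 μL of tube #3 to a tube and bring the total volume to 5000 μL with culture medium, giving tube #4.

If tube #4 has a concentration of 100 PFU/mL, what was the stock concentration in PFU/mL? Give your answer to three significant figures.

4.00 × 10^6 PFU/mL

Step 1: 1000 μL brought to 2000 μL → factor 2000/1000 = 2
Step 2: 0.5 mL brought to 50 mL → factor 50/0.5 = 100
Step 3: 100 μL + 100 μL = 200 μL total → factor 200/100 = 2
Step 4: 50 μL brought to 5000 μL → factor 5000/50 = 100
Overall dilution factor = 2 × 100 × 2 × 100 = 40000
Stock = 100 PFU/mL × 40000 = 4.00 × 10^6 PFU/mL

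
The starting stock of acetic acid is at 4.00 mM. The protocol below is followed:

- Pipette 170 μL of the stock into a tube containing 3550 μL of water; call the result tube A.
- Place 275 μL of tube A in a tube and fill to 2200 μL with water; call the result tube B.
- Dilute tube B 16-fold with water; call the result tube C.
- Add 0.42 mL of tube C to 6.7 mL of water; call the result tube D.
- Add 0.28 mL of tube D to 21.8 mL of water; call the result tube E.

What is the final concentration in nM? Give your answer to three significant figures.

1.07 nM

Step 1: 170 μL + 3550 μL = 3720 μL total → factor 3720/170 = 21.882
Step 2: 275 μL brought to 2200 μL → factor 2200/275 = 8
Step 3: 16-fold → factor 16
Step 4: 0.42 mL + 6.7 mL = 7.12 mL total → factor 7.12/0.42 = 16.952
Step 5: 0.28 mL + 21.8 mL = 22.08 mL total → factor 22.08/0.28 = 78.857
Overall dilution factor = 21.882 × 8 × 16 × 16.952 × 78.857 = 3.7443 × 10^6
Final = 4.00 mM / 3.7443 × 10^6 = 1.068 × 10^-6 mM = 1.07 nM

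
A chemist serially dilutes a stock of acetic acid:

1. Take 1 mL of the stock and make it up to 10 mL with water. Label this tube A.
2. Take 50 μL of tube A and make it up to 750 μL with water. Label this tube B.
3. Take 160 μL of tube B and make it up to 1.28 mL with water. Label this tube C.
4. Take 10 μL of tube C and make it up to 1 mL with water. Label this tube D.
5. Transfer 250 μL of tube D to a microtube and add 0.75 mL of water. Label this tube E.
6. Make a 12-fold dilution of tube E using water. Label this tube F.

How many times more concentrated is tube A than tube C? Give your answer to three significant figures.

120

Step 1: 1 mL brought to 10 mL → factor 10/1 = 10
Step 2: 50 μL brought to 750 μL → factor 750/50 = 15
Step 3: 160 μL brought to 1.28 mL → factor 1280/160 = 8
Dilution factor to tube A = 10; to tube C = 1200
[tube A]/[tube C] = (factor to tube C)/(factor to tube A) = 1200/10 = 120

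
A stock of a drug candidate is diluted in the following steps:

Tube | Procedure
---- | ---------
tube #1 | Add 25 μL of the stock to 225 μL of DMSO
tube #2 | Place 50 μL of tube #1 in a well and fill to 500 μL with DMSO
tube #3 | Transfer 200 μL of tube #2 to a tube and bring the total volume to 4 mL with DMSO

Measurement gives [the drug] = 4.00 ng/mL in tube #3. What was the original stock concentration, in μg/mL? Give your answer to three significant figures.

8.00 μg/mL

Step 1: 25 μL + 225 μL = 250 μL total → factor 250/25 = 10
Step 2: 50 μL brought to 500 μL → factor 500/50 = 10
Step 3: 200 μL brought to 4 mL → factor 4000/200 = 20
Overall dilution factor = 10 × 10 × 20 = 2000
Stock = 4.00 ng/mL × 2000 = 8000 ng/mL = 8.00 μg/mL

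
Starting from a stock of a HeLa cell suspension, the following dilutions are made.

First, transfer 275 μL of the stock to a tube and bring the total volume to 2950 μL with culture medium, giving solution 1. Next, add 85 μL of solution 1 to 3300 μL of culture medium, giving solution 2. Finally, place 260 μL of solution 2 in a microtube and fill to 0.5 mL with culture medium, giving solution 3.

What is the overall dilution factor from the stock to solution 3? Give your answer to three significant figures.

Step 1: 275 μL brought to 2950 μL → factor 2950/275 = 10.727
Step 2: 85 μL + 3300 μL = 3385 μL total → factor 3385/85 = 39.824
Step 3: 260 μL brought to 0.5 mL → factor 500/260 = 1.9231
Overall dilution factor = 10.727 × 39.824 × 1.9231 = 821.53

822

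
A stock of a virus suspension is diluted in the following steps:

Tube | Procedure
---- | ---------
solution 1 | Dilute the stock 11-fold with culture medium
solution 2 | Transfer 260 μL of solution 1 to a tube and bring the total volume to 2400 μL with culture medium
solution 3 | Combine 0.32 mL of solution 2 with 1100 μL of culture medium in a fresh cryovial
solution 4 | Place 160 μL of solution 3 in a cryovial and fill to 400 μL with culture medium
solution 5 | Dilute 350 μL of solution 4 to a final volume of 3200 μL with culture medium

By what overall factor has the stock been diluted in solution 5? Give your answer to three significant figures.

1.03 × 10^4

Step 1: 11-fold → factor 11
Step 2: 260 μL brought to 2400 μL → factor 2400/260 = 9.2308
Step 3: 0.32 mL + 1100 μL = 1.42 mL total → factor 1.42/0.32 = 4.4375
Step 4: 160 μL brought to 400 μL → factor 400/160 = 2.5
Step 5: 350 μL brought to 3200 μL → factor 3200/350 = 9.1429
Overall dilution factor = 11 × 9.2308 × 4.4375 × 2.5 × 9.1429 = 10299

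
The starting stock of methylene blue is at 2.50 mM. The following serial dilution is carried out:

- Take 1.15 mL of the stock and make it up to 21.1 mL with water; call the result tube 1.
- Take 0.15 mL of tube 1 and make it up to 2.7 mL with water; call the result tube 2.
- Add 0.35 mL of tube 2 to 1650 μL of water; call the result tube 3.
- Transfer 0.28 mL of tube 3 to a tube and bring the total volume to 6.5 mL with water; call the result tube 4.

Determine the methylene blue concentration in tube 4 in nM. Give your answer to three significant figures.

57.1 nM

Step 1: 1.15 mL brought to 21.1 mL → factor 21.1/1.15 = 18.348
Step 2: 0.15 mL brought to 2.7 mL → factor 2.7/0.15 = 18
Step 3: 0.35 mL + 1650 μL = 2 mL total → factor 2/0.35 = 5.7143
Step 4: 0.28 mL brought to 6.5 mL → factor 6.5/0.28 = 23.214
Overall dilution factor = 18.348 × 18 × 5.7143 × 23.214 = 43810
Final = 2.50 mM / 43810 = 5.706 × 10^-5 mM = 57.1 nM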